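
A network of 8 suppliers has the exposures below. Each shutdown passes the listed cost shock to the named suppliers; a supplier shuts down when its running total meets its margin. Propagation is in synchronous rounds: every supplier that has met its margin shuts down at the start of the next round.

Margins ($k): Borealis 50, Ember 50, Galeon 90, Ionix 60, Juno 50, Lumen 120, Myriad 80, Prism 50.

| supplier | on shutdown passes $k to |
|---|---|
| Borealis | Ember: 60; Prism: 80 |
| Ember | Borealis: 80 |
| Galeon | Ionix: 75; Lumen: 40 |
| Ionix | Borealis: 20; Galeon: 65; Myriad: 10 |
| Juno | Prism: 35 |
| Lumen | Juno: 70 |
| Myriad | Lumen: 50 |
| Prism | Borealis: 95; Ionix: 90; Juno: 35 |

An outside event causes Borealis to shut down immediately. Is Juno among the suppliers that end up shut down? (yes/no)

no

Round 1 — Borealis shuts down (initial).
  Ember: +60 → 60 ≥ 50
  Prism: +80 → 80 ≥ 50
Round 2 — Ember, Prism shut down.
  Ionix: +90 → 90 ≥ 60
  Juno: +35 → 35 < 50
Round 3 — Ionix shuts down.
  Galeon: +65 → 65 < 90
  Myriad: +10 → 10 < 80
No further shutdowns.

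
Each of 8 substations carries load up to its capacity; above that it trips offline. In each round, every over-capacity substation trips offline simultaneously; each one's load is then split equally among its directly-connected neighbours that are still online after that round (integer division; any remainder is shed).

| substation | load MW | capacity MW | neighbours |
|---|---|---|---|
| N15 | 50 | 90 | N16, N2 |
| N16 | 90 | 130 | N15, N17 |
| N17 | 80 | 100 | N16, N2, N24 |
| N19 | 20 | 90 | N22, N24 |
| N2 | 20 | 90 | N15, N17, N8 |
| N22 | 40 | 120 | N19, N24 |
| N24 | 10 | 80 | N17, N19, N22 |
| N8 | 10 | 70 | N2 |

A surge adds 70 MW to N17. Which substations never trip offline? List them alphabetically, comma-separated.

N19, N22, N24

Round 1 — N17 at 150 > 100. N17 trips offline.
  N17 sheds 150 MW to N16, N2, N24: 50 each.
    N16: 90+50 = 140 > 130
    N2: 20+50 = 70 ≤ 90
    N24: 10+50 = 60 ≤ 80
Round 2 — N16 trips offline.
  N16 sheds 140 MW to N15: 140 each.
    N15: 50+140 = 190 > 90
Round 3 — N15 trips offline.
  N15 sheds 190 MW to N2: 190 each.
    N2: 70+190 = 260 > 90
Round 4 — N2 trips offline.
  N2 sheds 260 MW to N8: 260 each.
    N8: 10+260 = 270 > 70
Round 5 — N8 trips offline.
  N8 sheds 270 MW: no online neighbours, lost.
No further trips.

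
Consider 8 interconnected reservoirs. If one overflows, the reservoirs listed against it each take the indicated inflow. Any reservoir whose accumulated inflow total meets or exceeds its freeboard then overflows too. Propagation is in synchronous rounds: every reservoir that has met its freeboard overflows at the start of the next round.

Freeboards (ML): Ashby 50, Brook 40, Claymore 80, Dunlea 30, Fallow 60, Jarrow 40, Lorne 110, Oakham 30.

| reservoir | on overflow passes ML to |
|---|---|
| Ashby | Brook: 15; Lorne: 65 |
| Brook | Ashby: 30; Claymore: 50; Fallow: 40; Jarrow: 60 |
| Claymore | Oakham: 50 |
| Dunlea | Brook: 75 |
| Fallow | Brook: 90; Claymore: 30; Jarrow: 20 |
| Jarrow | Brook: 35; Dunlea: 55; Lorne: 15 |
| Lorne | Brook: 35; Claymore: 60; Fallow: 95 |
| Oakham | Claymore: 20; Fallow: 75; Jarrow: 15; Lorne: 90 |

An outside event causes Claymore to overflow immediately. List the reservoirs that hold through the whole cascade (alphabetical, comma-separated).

Round 1 — Claymore overflows (initial).
  Oakham: +50 → 50 ≥ 30
Round 2 — Oakham overflows.
  Fallow: +75 → 75 ≥ 60
  Jarrow: +15 → 15 < 40
  Lorne: +90 → 90 < 110
Round 3 — Fallow overflows.
  Brook: +90 → 90 ≥ 40
  Jarrow: +20 → 35 < 40
Round 4 — Brook overflows.
  Ashby: +30 → 30 < 50
  Jarrow: +60 → 95 ≥ 40
Round 5 — Jarrow overflows.
  Dunlea: +55 → 55 ≥ 30
  Lorne: +15 → 105 < 110
Round 6 — Dunlea overflows.
No further overflows.

Ashby, Lorne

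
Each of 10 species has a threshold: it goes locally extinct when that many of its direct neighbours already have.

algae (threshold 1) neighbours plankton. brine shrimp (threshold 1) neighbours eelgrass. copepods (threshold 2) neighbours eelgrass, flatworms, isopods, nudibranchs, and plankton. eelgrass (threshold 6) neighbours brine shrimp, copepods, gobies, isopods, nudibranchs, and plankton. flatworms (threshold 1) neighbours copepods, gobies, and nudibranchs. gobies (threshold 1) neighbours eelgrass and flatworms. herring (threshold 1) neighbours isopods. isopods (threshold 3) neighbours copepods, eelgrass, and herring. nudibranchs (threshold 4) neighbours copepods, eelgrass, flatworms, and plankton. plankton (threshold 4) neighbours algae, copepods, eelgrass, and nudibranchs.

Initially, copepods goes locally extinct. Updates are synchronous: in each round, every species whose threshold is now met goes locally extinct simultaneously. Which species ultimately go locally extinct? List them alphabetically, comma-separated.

copepods, flatworms, gobies

Round 1 — copepods goes locally extinct (initial).
Round 2 — checking thresholds:
  eelgrass: 1 of 6 neighbours < 6, holds.
  flatworms: 1 of 3 neighbours ≥ 1, goes locally extinct.
  isopods: 1 of 3 neighbours < 3, holds.
  nudibranchs: 1 of 4 neighbours < 4, holds.
  plankton: 1 of 4 neighbours < 4, holds.
Round 3 — checking thresholds:
  eelgrass: 1 of 6 neighbours < 6, holds.
  gobies: 1 of 2 neighbours ≥ 1, goes locally extinct.
  isopods: 1 of 3 neighbours < 3, holds.
  nudibranchs: 2 of 4 neighbours < 4, holds.
  plankton: 1 of 4 neighbours < 4, holds.
Round 4 — no new extinctions; cascade stops.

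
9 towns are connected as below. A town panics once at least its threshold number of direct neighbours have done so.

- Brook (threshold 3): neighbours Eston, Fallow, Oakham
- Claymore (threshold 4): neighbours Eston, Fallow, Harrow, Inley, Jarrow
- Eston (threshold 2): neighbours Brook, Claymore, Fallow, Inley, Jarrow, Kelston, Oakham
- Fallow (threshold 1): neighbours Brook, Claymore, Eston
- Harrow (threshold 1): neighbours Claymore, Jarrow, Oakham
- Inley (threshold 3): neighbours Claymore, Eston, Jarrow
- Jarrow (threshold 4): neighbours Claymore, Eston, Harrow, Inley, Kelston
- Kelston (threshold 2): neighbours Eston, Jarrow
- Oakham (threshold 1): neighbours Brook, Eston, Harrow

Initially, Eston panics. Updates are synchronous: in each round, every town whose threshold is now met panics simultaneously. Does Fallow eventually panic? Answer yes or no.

Round 1 — Eston panics (initial).
Round 2 — checking thresholds:
  Brook: 1 of 3 neighbours < 3, not yet.
  Claymore: 1 of 5 neighbours < 4, not yet.
  Fallow: 1 of 3 neighbours ≥ 1, panics.
  Inley: 1 of 3 neighbours < 3, not yet.
  Jarrow: 1 of 5 neighbours < 4, not yet.
  Kelston: 1 of 2 neighbours < 2, not yet.
  Oakham: 1 of 3 neighbours ≥ 1, panics.
Round 3 — checking thresholds:
  Brook: 3 of 3 neighbours ≥ 3, panics.
  Claymore: 2 of 5 neighbours < 4, not yet.
  Harrow: 1 of 3 neighbours ≥ 1, panics.
  Inley: 1 of 3 neighbours < 3, not yet.
  Jarrow: 1 of 5 neighbours < 4, not yet.
  Kelston: 1 of 2 neighbours < 2, not yet.
Round 4 — no new panics; cascade stops.

yes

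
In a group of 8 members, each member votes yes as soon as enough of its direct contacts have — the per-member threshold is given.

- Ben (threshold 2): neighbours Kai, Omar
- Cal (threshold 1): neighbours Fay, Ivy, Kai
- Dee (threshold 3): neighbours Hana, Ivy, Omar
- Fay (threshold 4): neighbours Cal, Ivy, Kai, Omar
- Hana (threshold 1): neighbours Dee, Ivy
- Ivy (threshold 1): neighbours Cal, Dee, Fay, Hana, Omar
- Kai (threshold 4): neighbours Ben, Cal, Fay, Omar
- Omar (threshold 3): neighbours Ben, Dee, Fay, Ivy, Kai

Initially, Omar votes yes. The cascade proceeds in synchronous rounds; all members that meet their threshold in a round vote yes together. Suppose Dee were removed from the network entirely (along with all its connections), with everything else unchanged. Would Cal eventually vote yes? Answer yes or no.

With Dee removed:
Round 1 — Omar votes yes (initial).
Round 2 — checking thresholds:
  Ben: 1 of 2 neighbours < 2, holds.
  Fay: 1 of 4 neighbours < 4, holds.
  Ivy: 1 of 4 neighbours ≥ 1, votes yes.
  Kai: 1 of 4 neighbours < 4, holds.
Round 3 — checking thresholds:
  Ben: 1 of 2 neighbours < 2, holds.
  Cal: 1 of 3 neighbours ≥ 1, votes yes.
  Fay: 2 of 4 neighbours < 4, holds.
  Hana: 1 of 1 neighbours ≥ 1, votes yes.
  Kai: 1 of 4 neighbours < 4, holds.
Round 4 — no new yes votes; cascade stops.

yes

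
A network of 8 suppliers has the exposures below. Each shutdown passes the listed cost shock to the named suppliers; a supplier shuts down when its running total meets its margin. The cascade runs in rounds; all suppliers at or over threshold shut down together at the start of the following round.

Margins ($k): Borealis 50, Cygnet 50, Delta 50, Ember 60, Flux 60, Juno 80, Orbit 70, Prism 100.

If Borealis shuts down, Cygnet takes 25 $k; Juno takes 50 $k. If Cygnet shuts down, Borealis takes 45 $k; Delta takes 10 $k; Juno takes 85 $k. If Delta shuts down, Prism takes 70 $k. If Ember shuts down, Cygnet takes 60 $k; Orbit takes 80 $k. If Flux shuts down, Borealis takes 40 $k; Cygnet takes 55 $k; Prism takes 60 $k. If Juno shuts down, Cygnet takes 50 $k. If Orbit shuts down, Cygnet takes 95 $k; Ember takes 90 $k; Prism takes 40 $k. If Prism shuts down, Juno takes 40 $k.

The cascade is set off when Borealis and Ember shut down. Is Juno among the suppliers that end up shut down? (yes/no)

Round 1 — Borealis, Ember shut down (initial).
  Cygnet: +25+60 → 85 ≥ 50
  Juno: +50 → 50 < 80
  Orbit: +80 → 80 ≥ 70
Round 2 — Cygnet, Orbit shut down.
  Delta: +10 → 10 < 50
  Juno: +85 → 135 ≥ 80
  Prism: +40 → 40 < 100
Round 3 — Juno shuts down.
No further shutdowns.

yes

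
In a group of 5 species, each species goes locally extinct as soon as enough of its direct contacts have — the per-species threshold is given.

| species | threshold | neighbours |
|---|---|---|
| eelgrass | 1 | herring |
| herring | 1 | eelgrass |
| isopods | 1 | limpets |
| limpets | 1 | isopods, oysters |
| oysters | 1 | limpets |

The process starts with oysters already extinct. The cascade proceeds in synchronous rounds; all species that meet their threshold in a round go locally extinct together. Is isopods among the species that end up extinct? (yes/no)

Round 1 — oysters goes locally extinct (initial).
Round 2 — checking thresholds:
  limpets: 1 of 2 neighbours ≥ 1, goes locally extinct.
Round 3 — checking thresholds:
  isopods: 1 of 1 neighbours ≥ 1, goes locally extinct.
Round 4 — no new extinctions; cascade stops.

yes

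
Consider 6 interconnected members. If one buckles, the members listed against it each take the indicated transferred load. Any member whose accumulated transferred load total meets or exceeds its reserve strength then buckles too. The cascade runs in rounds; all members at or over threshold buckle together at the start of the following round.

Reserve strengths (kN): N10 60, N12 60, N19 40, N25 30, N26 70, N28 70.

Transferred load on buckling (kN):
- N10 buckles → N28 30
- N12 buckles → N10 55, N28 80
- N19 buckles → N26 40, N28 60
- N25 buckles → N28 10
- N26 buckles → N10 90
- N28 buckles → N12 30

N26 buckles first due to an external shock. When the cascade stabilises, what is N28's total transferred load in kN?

30

Round 1 — N26 buckles (initial).
  N10: +90 → 90 ≥ 60
Round 2 — N10 buckles.
  N28: +30 → 30 < 70
No further bucklings.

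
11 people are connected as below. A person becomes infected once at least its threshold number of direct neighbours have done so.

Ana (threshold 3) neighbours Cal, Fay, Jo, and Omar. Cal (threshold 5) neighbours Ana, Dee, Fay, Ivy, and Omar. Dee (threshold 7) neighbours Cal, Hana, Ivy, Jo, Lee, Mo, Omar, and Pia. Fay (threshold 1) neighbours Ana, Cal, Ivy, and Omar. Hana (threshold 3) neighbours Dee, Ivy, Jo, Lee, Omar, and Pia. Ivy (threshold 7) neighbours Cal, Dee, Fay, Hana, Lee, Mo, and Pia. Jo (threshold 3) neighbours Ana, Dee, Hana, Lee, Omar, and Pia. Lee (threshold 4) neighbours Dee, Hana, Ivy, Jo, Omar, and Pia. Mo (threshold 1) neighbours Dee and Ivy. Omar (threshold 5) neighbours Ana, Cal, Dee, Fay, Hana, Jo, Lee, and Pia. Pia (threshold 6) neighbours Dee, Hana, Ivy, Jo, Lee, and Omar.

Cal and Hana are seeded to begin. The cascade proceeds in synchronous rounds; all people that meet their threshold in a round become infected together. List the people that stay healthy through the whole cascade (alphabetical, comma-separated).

Ana, Dee, Ivy, Jo, Lee, Mo, Omar, Pia

Round 1 — Cal, Hana become infected (initial).
Round 2 — checking thresholds:
  Ana: 1 of 4 neighbours < 3, holds.
  Dee: 2 of 8 neighbours < 7, holds.
  Fay: 1 of 4 neighbours ≥ 1, becomes infected.
  Ivy: 2 of 7 neighbours < 7, holds.
  Jo: 1 of 6 neighbours < 3, holds.
  Lee: 1 of 6 neighbours < 4, holds.
  Omar: 2 of 8 neighbours < 5, holds.
  Pia: 1 of 6 neighbours < 6, holds.
Round 3 — no new infections; cascade stops.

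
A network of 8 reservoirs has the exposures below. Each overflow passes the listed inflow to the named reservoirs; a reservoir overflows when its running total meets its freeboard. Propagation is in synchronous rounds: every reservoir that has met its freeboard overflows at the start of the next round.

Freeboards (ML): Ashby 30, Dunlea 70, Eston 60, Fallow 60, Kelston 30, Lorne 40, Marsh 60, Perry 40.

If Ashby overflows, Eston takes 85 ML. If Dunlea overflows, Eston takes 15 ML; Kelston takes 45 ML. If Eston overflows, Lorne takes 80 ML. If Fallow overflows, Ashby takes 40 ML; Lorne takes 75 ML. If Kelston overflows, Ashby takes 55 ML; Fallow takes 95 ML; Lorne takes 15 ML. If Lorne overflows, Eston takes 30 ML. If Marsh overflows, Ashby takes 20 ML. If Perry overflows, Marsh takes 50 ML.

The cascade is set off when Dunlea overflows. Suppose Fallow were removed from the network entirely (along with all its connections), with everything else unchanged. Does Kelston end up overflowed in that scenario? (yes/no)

yes

With Fallow removed:
Round 1 — Dunlea overflows (initial).
  Eston: +15 → 15 < 60
  Kelston: +45 → 45 ≥ 30
Round 2 — Kelston overflows.
  Ashby: +55 → 55 ≥ 30
  Lorne: +15 → 15 < 40
Round 3 — Ashby overflows.
  Eston: +85 → 100 ≥ 60
Round 4 — Eston overflows.
  Lorne: +80 → 95 ≥ 40
Round 5 — Lorne overflows.
No further overflows.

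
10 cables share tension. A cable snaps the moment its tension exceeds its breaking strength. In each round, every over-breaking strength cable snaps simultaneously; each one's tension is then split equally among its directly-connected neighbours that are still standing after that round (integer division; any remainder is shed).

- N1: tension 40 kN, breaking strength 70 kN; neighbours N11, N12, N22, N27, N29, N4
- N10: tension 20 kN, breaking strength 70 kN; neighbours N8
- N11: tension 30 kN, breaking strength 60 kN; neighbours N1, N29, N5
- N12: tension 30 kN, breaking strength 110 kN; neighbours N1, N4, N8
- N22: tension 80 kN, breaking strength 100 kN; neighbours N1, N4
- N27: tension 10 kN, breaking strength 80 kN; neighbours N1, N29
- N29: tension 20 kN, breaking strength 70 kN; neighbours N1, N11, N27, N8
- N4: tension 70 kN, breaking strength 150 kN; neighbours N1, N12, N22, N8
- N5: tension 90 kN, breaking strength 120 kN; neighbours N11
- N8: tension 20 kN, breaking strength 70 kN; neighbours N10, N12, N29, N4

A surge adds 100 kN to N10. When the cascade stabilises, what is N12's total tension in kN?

76

Round 1 — N10 at 120 > 70. N10 snaps.
  N10 sheds 120 kN to N8: 120 each.
    N8: 20+120 = 140 > 70
Round 2 — N8 snaps.
  N8 sheds 140 kN to N12, N29, N4: 46 each (2 lost).
    N12: 30+46 = 76 ≤ 110
    N29: 20+46 = 66 ≤ 70
    N4: 70+46 = 116 ≤ 150
No further breaks.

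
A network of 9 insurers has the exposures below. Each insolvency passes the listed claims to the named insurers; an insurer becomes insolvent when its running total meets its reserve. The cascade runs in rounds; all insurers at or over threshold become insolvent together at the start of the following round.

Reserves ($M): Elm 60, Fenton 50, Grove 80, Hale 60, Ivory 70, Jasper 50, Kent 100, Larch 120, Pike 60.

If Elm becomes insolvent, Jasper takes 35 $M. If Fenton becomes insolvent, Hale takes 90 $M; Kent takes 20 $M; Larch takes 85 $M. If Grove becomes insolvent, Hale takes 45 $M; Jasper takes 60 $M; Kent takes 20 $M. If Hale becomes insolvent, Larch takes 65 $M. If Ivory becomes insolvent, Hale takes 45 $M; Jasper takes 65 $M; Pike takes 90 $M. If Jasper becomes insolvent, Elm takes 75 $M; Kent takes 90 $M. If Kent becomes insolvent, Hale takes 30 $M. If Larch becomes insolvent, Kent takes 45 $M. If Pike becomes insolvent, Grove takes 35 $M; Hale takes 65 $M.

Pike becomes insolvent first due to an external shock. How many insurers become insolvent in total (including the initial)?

2

Round 1 — Pike becomes insolvent (initial).
  Grove: +35 → 35 < 80
  Hale: +65 → 65 ≥ 60
Round 2 — Hale becomes insolvent.
  Larch: +65 → 65 < 120
No further insolvencies.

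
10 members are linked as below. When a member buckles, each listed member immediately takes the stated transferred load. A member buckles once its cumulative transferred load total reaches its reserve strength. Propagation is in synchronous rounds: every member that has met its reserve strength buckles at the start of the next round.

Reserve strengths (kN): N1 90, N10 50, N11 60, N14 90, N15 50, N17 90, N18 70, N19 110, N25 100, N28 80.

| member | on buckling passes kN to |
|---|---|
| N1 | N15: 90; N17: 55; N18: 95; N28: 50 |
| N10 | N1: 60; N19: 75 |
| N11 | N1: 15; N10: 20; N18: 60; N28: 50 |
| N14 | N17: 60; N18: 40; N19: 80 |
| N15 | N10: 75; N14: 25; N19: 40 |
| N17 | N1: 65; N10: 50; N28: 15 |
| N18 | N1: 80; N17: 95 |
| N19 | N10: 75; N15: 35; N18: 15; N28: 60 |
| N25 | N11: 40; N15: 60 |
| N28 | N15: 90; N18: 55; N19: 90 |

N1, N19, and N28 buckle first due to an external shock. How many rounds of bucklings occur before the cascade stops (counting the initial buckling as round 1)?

3

Round 1 — N1, N19, N28 buckle (initial).
  N10: +75 → 75 ≥ 50
  N15: +90+35+90 → 215 ≥ 50
  N17: +55 → 55 < 90
  N18: +95+15+55 → 165 ≥ 70
Round 2 — N10, N15, N18 buckle.
  N14: +25 → 25 < 90
  N17: +95 → 150 ≥ 90
Round 3 — N17 buckles.
No further bucklings.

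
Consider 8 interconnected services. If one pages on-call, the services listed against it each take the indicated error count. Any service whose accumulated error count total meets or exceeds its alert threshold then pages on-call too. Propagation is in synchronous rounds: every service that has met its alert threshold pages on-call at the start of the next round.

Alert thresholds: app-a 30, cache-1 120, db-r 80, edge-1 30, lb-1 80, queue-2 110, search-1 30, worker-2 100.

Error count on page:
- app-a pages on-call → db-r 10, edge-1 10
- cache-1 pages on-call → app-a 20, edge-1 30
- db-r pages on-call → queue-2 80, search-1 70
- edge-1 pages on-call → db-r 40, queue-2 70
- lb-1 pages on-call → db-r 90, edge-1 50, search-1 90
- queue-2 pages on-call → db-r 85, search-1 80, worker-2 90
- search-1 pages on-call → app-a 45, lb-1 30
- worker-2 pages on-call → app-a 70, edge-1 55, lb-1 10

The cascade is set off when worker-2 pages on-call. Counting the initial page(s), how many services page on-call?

Round 1 — worker-2 pages on-call (initial).
  app-a: +70 → 70 ≥ 30
  edge-1: +55 → 55 ≥ 30
  lb-1: +10 → 10 < 80
Round 2 — app-a, edge-1 page on-call.
  db-r: +10+40 → 50 < 80
  queue-2: +70 → 70 < 110
No further pages.

3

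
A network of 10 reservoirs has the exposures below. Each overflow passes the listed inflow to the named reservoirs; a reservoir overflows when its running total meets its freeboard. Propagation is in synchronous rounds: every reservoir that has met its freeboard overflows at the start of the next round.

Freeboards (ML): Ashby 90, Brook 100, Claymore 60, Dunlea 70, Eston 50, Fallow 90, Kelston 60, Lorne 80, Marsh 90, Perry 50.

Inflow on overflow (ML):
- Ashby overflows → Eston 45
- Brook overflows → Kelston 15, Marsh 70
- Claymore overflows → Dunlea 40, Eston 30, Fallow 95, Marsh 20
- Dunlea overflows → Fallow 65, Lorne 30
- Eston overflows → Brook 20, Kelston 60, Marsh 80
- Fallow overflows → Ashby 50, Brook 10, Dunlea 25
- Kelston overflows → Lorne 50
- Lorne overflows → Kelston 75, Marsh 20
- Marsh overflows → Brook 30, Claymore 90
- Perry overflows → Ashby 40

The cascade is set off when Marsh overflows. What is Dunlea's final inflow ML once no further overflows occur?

65

Round 1 — Marsh overflows (initial).
  Brook: +30 → 30 < 100
  Claymore: +90 → 90 ≥ 60
Round 2 — Claymore overflows.
  Dunlea: +40 → 40 < 70
  Eston: +30 → 30 < 50
  Fallow: +95 → 95 ≥ 90
Round 3 — Fallow overflows.
  Ashby: +50 → 50 < 90
  Brook: +10 → 40 < 100
  Dunlea: +25 → 65 < 70
No further overflows.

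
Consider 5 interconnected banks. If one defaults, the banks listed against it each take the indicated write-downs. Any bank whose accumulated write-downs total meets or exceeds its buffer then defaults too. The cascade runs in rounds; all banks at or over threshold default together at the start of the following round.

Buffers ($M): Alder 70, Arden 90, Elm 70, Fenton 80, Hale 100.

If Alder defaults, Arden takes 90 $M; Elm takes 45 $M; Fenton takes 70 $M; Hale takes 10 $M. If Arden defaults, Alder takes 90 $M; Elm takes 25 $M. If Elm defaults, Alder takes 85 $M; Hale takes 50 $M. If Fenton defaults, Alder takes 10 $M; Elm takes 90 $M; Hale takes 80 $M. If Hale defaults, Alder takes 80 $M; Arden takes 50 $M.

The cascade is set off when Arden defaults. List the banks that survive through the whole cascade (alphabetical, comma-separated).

Fenton, Hale

Round 1 — Arden defaults (initial).
  Alder: +90 → 90 ≥ 70
  Elm: +25 → 25 < 70
Round 2 — Alder defaults.
  Elm: +45 → 70 ≥ 70
  Fenton: +70 → 70 < 80
  Hale: +10 → 10 < 100
Round 3 — Elm defaults.
  Hale: +50 → 60 < 100
No further defaults.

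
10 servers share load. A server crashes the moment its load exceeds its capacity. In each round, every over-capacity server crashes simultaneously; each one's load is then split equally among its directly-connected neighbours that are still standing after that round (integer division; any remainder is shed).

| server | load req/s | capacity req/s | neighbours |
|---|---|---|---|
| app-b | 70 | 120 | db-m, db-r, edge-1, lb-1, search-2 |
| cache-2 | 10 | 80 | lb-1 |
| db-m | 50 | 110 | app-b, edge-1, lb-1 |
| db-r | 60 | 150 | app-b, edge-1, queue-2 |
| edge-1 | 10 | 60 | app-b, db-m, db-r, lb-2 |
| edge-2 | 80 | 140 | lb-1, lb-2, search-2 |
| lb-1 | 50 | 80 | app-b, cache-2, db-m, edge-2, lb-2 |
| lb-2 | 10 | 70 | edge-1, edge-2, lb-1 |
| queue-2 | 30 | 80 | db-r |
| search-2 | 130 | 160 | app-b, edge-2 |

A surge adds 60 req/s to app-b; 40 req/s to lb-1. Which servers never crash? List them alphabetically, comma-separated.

cache-2

Round 1 — app-b at 130 > 120; lb-1 at 90 > 80. app-b, lb-1 crash.
  app-b sheds 130 req/s to db-m, db-r, edge-1, search-2: 32 each (2 lost).
    db-m: 50+32 = 82 ≤ 110
    db-r: 60+32 = 92 ≤ 150
    edge-1: 10+32 = 42 ≤ 60
    search-2: 130+32 = 162 > 160
  lb-1 sheds 90 req/s to cache-2, db-m, edge-2, lb-2: 22 each (2 lost).
    cache-2: 10+22 = 32 ≤ 80
    db-m: 82+22 = 104 ≤ 110
    edge-2: 80+22 = 102 ≤ 140
    lb-2: 10+22 = 32 ≤ 70
Round 2 — search-2 crashes.
  search-2 sheds 162 req/s to edge-2: 162 each.
    edge-2: 102+162 = 264 > 140
Round 3 — edge-2 crashes.
  edge-2 sheds 264 req/s to lb-2: 264 each.
    lb-2: 32+264 = 296 > 70
Round 4 — lb-2 crashes.
  lb-2 sheds 296 req/s to edge-1: 296 each.
    edge-1: 42+296 = 338 > 60
Round 5 — edge-1 crashes.
  edge-1 sheds 338 req/s to db-m, db-r: 169 each.
    db-m: 104+169 = 273 > 110
    db-r: 92+169 = 261 > 150
Round 6 — db-m, db-r crash.
  db-m sheds 273 req/s: no online neighbours, lost.
  db-r sheds 261 req/s to queue-2: 261 each.
    queue-2: 30+261 = 291 > 80
Round 7 — queue-2 crashes.
  queue-2 sheds 291 req/s: no online neighbours, lost.
No further crashes.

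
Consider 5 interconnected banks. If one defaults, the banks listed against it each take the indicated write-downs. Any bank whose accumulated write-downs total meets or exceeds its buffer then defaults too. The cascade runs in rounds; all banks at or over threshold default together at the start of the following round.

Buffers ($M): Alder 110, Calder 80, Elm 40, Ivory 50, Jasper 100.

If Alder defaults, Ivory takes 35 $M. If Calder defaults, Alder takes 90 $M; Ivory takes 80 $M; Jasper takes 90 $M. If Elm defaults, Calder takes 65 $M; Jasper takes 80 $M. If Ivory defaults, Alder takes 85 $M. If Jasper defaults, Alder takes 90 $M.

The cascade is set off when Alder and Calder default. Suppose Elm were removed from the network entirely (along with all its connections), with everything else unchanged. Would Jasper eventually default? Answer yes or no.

With Elm removed:
Round 1 — Alder, Calder default (initial).
  Ivory: +35+80 → 115 ≥ 50
  Jasper: +90 → 90 < 100
Round 2 — Ivory defaults.
No further defaults.

no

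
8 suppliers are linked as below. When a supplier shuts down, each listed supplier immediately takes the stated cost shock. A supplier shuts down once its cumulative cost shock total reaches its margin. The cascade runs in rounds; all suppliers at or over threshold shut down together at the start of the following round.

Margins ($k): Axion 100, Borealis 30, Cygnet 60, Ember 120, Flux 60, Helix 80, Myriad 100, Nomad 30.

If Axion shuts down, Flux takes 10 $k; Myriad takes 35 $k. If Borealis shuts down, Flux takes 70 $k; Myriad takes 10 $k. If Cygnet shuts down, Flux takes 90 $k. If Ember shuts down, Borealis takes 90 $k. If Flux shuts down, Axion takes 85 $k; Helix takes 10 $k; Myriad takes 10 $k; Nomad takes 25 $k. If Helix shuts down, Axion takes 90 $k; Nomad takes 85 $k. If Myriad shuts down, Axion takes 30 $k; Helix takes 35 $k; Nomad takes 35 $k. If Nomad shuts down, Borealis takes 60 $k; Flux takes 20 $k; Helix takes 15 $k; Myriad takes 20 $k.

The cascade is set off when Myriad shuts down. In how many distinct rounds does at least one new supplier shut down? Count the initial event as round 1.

5

Round 1 — Myriad shuts down (initial).
  Axion: +30 → 30 < 100
  Helix: +35 → 35 < 80
  Nomad: +35 → 35 ≥ 30
Round 2 — Nomad shuts down.
  Borealis: +60 → 60 ≥ 30
  Flux: +20 → 20 < 60
  Helix: +15 → 50 < 80
Round 3 — Borealis shuts down.
  Flux: +70 → 90 ≥ 60
Round 4 — Flux shuts down.
  Axion: +85 → 115 ≥ 100
  Helix: +10 → 60 < 80
Round 5 — Axion shuts down.
No further shutdowns.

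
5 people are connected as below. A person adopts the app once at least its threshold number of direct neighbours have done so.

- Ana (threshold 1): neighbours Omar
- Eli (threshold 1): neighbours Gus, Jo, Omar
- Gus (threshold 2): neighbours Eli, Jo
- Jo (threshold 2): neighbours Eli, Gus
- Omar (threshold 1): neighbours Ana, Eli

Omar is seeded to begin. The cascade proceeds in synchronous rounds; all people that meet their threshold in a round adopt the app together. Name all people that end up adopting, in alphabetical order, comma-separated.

Ana, Eli, Omar

Round 1 — Omar adopts the app (initial).
Round 2 — checking thresholds:
  Ana: 1 of 1 neighbours ≥ 1, adopts the app.
  Eli: 1 of 3 neighbours ≥ 1, adopts the app.
Round 3 — no new adoptions; cascade stops.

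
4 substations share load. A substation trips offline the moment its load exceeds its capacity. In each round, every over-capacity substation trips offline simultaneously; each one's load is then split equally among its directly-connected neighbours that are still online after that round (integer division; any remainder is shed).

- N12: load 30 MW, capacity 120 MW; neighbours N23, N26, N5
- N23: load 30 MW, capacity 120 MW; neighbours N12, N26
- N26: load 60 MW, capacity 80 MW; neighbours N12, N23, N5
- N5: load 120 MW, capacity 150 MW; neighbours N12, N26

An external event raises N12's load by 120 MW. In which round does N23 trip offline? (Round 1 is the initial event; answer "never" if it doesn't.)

3

Round 1 — N12 at 150 > 120. N12 trips offline.
  N12 sheds 150 MW to N23, N26, N5: 50 each.
    N23: 30+50 = 80 ≤ 120
    N26: 60+50 = 110 > 80
    N5: 120+50 = 170 > 150
Round 2 — N26, N5 trip offline.
  N26 sheds 110 MW to N23: 110 each.
    N23: 80+110 = 190 > 120
  N5 sheds 170 MW: no online neighbours, lost.
Round 3 — N23 trips offline.
  N23 sheds 190 MW: no online neighbours, lost.
No further trips.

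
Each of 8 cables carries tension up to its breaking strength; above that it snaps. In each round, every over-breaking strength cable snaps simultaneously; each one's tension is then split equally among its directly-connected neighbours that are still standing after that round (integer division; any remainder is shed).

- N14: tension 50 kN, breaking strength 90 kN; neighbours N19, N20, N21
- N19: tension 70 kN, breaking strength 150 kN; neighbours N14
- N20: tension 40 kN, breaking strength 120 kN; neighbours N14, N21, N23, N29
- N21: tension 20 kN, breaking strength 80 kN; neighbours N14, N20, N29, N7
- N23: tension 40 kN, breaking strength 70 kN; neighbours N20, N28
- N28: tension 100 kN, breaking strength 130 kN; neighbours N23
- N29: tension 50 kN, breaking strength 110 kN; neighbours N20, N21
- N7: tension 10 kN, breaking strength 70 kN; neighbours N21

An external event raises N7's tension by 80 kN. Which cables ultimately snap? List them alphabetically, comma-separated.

N21, N7

Round 1 — N7 at 90 > 70. N7 snaps.
  N7 sheds 90 kN to N21: 90 each.
    N21: 20+90 = 110 > 80
Round 2 — N21 snaps.
  N21 sheds 110 kN to N14, N20, N29: 36 each (2 lost).
    N14: 50+36 = 86 ≤ 90
    N20: 40+36 = 76 ≤ 120
    N29: 50+36 = 86 ≤ 110
No further breaks.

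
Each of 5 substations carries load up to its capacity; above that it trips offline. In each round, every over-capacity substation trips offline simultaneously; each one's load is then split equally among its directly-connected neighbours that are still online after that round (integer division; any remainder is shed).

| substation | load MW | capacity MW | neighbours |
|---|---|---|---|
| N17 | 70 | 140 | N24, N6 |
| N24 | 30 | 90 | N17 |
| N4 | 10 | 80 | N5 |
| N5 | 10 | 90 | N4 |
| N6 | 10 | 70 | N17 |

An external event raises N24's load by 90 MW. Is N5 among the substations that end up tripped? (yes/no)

Round 1 — N24 at 120 > 90. N24 trips offline.
  N24 sheds 120 MW to N17: 120 each.
    N17: 70+120 = 190 > 140
Round 2 — N17 trips offline.
  N17 sheds 190 MW to N6: 190 each.
    N6: 10+190 = 200 > 70
Round 3 — N6 trips offline.
  N6 sheds 200 MW: no online neighbours, lost.
No further trips.

no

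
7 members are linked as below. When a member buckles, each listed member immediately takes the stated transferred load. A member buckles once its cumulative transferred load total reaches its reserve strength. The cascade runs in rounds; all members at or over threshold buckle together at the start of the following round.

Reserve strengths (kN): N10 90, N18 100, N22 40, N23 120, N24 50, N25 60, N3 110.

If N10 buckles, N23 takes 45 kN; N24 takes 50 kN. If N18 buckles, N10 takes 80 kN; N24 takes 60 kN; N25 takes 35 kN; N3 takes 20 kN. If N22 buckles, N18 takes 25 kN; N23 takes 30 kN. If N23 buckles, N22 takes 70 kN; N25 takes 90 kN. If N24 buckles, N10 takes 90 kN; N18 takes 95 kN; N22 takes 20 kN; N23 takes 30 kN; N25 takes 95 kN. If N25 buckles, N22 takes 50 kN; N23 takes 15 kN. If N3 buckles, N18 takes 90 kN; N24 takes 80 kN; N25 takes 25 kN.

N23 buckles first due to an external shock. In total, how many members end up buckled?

Round 1 — N23 buckles (initial).
  N22: +70 → 70 ≥ 40
  N25: +90 → 90 ≥ 60
Round 2 — N22, N25 buckle.
  N18: +25 → 25 < 100
No further bucklings.

3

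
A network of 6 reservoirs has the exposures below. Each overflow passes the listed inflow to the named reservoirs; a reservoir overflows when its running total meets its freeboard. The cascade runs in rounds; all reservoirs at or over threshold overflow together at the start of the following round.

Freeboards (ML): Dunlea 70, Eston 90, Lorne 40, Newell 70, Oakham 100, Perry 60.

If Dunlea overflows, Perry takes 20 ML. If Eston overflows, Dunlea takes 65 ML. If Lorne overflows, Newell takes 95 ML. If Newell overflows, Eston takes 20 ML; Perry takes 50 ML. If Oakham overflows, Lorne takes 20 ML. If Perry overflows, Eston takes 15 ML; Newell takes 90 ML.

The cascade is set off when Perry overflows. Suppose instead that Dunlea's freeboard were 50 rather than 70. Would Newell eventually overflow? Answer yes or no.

With Dunlea's freeboard at 50:
Round 1 — Perry overflows (initial).
  Eston: +15 → 15 < 90
  Newell: +90 → 90 ≥ 70
Round 2 — Newell overflows.
  Eston: +20 → 35 < 90
No further overflows.

yes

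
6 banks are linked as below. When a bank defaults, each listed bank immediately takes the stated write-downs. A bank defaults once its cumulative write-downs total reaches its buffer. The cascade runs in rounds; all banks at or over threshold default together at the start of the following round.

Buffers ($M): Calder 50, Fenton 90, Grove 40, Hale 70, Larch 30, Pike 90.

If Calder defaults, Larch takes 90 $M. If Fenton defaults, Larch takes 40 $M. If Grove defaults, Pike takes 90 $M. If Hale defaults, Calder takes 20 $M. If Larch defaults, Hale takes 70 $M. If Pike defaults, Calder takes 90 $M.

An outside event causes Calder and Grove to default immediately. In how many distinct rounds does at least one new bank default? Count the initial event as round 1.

Round 1 — Calder, Grove default (initial).
  Larch: +90 → 90 ≥ 30
  Pike: +90 → 90 ≥ 90
Round 2 — Larch, Pike default.
  Hale: +70 → 70 ≥ 70
Round 3 — Hale defaults.
No further defaults.

3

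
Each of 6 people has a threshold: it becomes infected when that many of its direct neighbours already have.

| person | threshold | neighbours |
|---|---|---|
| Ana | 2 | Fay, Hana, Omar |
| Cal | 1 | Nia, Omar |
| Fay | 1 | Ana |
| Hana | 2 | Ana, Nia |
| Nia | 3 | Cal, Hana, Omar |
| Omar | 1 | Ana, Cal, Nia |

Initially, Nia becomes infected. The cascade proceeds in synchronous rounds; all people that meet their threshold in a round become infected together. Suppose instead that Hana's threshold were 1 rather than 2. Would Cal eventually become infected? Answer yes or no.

yes

With Hana's threshold at 1:
Round 1 — Nia becomes infected (initial).
Round 2 — checking thresholds:
  Cal: 1 of 2 neighbours ≥ 1, becomes infected.
  Hana: 1 of 2 neighbours ≥ 1, becomes infected.
  Omar: 1 of 3 neighbours ≥ 1, becomes infected.
Round 3 — checking thresholds:
  Ana: 2 of 3 neighbours ≥ 2, becomes infected.
Round 4 — checking thresholds:
  Fay: 1 of 1 neighbours ≥ 1, becomes infected.
Round 5 — no new infections; cascade stops.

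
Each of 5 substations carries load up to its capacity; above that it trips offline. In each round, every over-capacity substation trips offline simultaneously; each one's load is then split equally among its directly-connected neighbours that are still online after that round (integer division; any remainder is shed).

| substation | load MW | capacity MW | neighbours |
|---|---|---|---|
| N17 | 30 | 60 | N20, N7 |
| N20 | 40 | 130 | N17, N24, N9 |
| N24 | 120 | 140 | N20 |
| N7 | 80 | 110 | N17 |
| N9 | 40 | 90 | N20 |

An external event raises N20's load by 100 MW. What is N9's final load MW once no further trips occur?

Round 1 — N20 at 140 > 130. N20 trips offline.
  N20 sheds 140 MW to N17, N24, N9: 46 each (2 lost).
    N17: 30+46 = 76 > 60
    N24: 120+46 = 166 > 140
    N9: 40+46 = 86 ≤ 90
Round 2 — N17, N24 trip offline.
  N17 sheds 76 MW to N7: 76 each.
    N7: 80+76 = 156 > 110
  N24 sheds 166 MW: no online neighbours, lost.
Round 3 — N7 trips offline.
  N7 sheds 156 MW: no online neighbours, lost.
No further trips.

86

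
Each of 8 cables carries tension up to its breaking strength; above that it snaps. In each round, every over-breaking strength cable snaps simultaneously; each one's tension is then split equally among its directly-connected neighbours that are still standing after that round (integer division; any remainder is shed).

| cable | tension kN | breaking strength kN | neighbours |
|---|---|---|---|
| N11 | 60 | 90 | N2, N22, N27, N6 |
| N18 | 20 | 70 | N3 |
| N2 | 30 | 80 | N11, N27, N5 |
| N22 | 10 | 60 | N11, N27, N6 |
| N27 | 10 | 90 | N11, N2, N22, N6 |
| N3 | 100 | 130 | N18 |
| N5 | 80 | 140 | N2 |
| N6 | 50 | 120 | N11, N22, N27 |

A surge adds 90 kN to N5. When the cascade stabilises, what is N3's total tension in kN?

Round 1 — N5 at 170 > 140. N5 snaps.
  N5 sheds 170 kN to N2: 170 each.
    N2: 30+170 = 200 > 80
Round 2 — N2 snaps.
  N2 sheds 200 kN to N11, N27: 100 each.
    N11: 60+100 = 160 > 90
    N27: 10+100 = 110 > 90
Round 3 — N11, N27 snap.
  N11 sheds 160 kN to N22, N6: 80 each.
    N22: 10+80 = 90 > 60
    N6: 50+80 = 130 > 120
  N27 sheds 110 kN to N22, N6: 55 each.
    N22: 90+55 = 145 > 60
    N6: 130+55 = 185 > 120
Round 4 — N22, N6 snap.
  N22 sheds 145 kN: no online neighbours, lost.
  N6 sheds 185 kN: no online neighbours, lost.
No further breaks.

100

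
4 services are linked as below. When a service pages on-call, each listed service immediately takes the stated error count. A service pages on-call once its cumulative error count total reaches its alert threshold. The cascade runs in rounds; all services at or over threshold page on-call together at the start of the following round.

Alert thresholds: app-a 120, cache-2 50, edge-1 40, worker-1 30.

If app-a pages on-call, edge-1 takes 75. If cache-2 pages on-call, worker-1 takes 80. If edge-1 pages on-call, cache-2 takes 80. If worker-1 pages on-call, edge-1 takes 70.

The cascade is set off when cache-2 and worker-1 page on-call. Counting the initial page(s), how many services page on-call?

Round 1 — cache-2, worker-1 page on-call (initial).
  edge-1: +70 → 70 ≥ 40
Round 2 — edge-1 pages on-call.
No further pages.

3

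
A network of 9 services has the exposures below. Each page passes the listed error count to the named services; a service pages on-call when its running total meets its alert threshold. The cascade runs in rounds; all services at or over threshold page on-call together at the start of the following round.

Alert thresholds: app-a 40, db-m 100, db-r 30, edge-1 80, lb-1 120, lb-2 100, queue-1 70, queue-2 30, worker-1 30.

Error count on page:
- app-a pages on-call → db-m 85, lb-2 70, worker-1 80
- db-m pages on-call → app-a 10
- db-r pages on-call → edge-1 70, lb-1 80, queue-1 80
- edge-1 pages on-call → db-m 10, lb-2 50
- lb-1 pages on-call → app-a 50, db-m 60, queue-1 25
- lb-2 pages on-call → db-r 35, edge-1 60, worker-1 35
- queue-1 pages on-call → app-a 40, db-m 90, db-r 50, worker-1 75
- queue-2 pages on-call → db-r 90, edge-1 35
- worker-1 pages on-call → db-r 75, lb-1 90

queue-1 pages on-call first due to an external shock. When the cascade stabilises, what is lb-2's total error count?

70

Round 1 — queue-1 pages on-call (initial).
  app-a: +40 → 40 ≥ 40
  db-m: +90 → 90 < 100
  db-r: +50 → 50 ≥ 30
  worker-1: +75 → 75 ≥ 30
Round 2 — app-a, db-r, worker-1 page on-call.
  db-m: +85 → 175 ≥ 100
  edge-1: +70 → 70 < 80
  lb-1: +80+90 → 170 ≥ 120
  lb-2: +70 → 70 < 100
Round 3 — db-m, lb-1 page on-call.
No further pages.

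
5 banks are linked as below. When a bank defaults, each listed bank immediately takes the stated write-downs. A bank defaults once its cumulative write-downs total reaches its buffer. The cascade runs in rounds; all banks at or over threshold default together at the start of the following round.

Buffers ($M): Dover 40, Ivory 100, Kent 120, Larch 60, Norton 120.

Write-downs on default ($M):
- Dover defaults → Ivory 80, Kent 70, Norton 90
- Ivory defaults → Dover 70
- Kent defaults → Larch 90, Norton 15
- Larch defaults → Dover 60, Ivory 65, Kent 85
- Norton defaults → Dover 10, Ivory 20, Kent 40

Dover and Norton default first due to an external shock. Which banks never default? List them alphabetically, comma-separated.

Kent, Larch

Round 1 — Dover, Norton default (initial).
  Ivory: +80+20 → 100 ≥ 100
  Kent: +70+40 → 110 < 120
Round 2 — Ivory defaults.
No further defaults.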